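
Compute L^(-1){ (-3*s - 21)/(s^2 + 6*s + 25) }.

Complete the square in the denominator: s^2 + 6*s + 25 = (s + 3)^2 + 4^2.
Split the numerator to match: -3*s - 21 = -3·(s + 3) - 3·4.
Invert each term: -3·(s + 3)/((s + 3)^2 + 16) ↔ -3e^(-3t)cos(4t); -3·4/((s + 3)^2 + 16) ↔ -3e^(-3t)sin(4t).

-3*exp(-3*t)*sin(4*t) - 3*exp(-3*t)*cos(4*t)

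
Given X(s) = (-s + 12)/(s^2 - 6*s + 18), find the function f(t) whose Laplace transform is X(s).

Complete the square in the denominator: s^2 - 6*s + 18 = (s - 3)^2 + 3^2.
Split the numerator to match: -s + 12 = -1·(s - 3) + 3·3.
Invert each term: -1·(s - 3)/((s - 3)^2 + 9) ↔ -e^(3t)cos(3t); 3·3/((s - 3)^2 + 9) ↔ 3e^(3t)sin(3t).

f(t) = 3*exp(3*t)*sin(3*t) - exp(3*t)*cos(3*t)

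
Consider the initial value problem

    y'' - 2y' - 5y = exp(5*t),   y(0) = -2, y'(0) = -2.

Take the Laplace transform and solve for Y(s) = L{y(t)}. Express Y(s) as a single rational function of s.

Y(s) = (-2*s^2 + 12*s - 9)/(s^3 - 7*s^2 + 5*s + 25)

Laplace-transform each side.
Using L{y''} = s^2 Y - s·y(0) - y'(0) and L{y'} = sY - y(0), with y(0) = -2, y'(0) = -2, the left side becomes (s^2 - 2*s - 5)Y - (-2*s + 2).
The right side is L{exp(5*t)} = 1/(s - 5).
So (s^2 - 2*s - 5)Y = 1/(s - 5) + (-2*s + 2).
Solve for Y(s) and write it as one ratio of polynomials.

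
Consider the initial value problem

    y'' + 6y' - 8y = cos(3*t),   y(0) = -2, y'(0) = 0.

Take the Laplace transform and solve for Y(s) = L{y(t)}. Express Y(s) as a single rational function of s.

Take the Laplace transform of both sides.
Using L{y''} = s^2 Y - s·y(0) - y'(0) and L{y'} = sY - y(0), with y(0) = -2, y'(0) = 0, the left side becomes (s^2 + 6*s - 8)Y - (-2*s - 12).
The right side is L{cos(3*t)} = s/(s^2 + 9).
So (s^2 + 6*s - 8)Y = s/(s^2 + 9) + (-2*s - 12).
Isolate Y and clear denominators.

Y(s) = (-2*s^3 - 12*s^2 - 17*s - 108)/(s^4 + 6*s^3 + s^2 + 54*s - 72)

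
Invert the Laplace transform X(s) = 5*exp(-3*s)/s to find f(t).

The factor e^(-3s) signals a time shift by c = 3 (second shifting theorem).
L{5} = 5/s, so L^-1{5/s} = 5.
Hence the inverse is u(t - 3) times that function evaluated at t - 3.

f(t) = Heaviside(t - 3)*(5)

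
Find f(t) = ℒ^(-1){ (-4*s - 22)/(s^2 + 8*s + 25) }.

f(t) = -2*exp(-4*t)*sin(3*t) - 4*exp(-4*t)*cos(3*t)

Complete the square in the denominator: s^2 + 8*s + 25 = (s + 4)^2 + 3^2.
Split the numerator to match: -4*s - 22 = -4·(s + 4) - 2·3.
Invert each term: -4·(s + 4)/((s + 4)^2 + 9) ↔ -4e^(-4t)cos(3t); -2·3/((s + 4)^2 + 9) ↔ -2e^(-4t)sin(3t).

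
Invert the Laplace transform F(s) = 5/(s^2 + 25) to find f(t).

f(t) = sin(5*t)

Since L{sin(5t)} = 5/(s^2 + 25), the inverse is sin(5*t).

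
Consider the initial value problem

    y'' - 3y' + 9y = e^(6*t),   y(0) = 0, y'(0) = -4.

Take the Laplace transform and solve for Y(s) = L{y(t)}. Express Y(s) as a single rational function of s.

Laplace-transform each side.
Using L{y''} = s^2 Y - s·y(0) - y'(0) and L{y'} = sY - y(0), with y(0) = 0, y'(0) = -4, the left side becomes (s^2 - 3*s + 9)Y - (-4).
The right side is L{e^(6*t)} = 1/(s - 6).
So (s^2 - 3*s + 9)Y = 1/(s - 6) + (-4).
Isolate Y and clear denominators.

Y(s) = (-4*s + 25)/(s^3 - 9*s^2 + 27*s - 54)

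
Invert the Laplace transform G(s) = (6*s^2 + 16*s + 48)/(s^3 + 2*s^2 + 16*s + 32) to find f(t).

f(t) = 2*sin(4*t) + 4*cos(4*t) + 2*exp(-2*t)

Factor the denominator: s^3 + 2*s^2 + 16*s + 32 = (s + 2)*(s^2 + 16).
Partial fraction decomposition gives [2/(s + 2)] + [4*s/(s^2 + 16)] + [8/(s^2 + 16)].
Invert each term: 2/(s + 2) ↔ 2e^(-2t); 4·s/(s^2 + 16) ↔ 4cos(4t); 2·4/(s^2 + 16) ↔ 2sin(4t).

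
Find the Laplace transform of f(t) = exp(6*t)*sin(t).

1/((s - 6)^2 + 1)

L{sin(t)} = 1/(s^2 + 1).
By the first shifting theorem, multiplying by e^(6t) replaces s with s - 6.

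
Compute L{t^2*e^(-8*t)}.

2/(s + 8)^3

L{e^(-8t)} = 1/(s + 8).
Then apply L{t^2·g(t)} = (-1)^2 d^2/ds^2[G(s)] with G(s) = 1/(s + 8):
differentiating 2 times and applying the sign gives 2/(s + 8)^3.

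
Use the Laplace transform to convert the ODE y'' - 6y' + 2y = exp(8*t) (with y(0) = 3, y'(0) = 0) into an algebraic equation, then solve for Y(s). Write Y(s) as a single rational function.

Apply the Laplace transform to the equation.
The derivative rules (L{y''} = s^2 Y - s·y(0) - y'(0) and L{y'} = sY - y(0), with y(0) = 3, y'(0) = 0) turn the left side into (s^2 - 6*s + 2)Y - (3*s - 18).
The right side is L{exp(8*t)} = 1/(s - 8).
So (s^2 - 6*s + 2)Y = 1/(s - 8) + (3*s - 18).
Isolate Y and clear denominators.

Y(s) = (3*s^2 - 42*s + 145)/(s^3 - 14*s^2 + 50*s - 16)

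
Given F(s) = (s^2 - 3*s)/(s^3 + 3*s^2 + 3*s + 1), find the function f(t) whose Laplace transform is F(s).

f(t) = 2*t^2*exp(-t) - 5*t*exp(-t) + exp(-t)

Factor the denominator: s^3 + 3*s^2 + 3*s + 1 = (s + 1)^3.
Partial fraction decomposition gives [1/(s + 1)] + [-5/(s + 1)^2] + [4/(s + 1)^3].
Invert each term: 1/(s + 1) ↔ e^(-t); -5/(s + 1)^2 ↔ -5t·e^(-t); 4/(s + 1)^3 ↔ (2)t^2·e^(-t).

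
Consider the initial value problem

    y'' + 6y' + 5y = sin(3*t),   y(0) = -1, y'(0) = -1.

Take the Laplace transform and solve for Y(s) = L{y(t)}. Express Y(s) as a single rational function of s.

Y(s) = (-s^3 - 7*s^2 - 9*s - 60)/(s^4 + 6*s^3 + 14*s^2 + 54*s + 45)

Apply the Laplace transform to the equation.
Using L{y''} = s^2 Y - s·y(0) - y'(0) and L{y'} = sY - y(0), with y(0) = -1, y'(0) = -1, the left side becomes (s^2 + 6*s + 5)Y - (-s - 7).
The right side is L{sin(3*t)} = 3/(s^2 + 9).
So (s^2 + 6*s + 5)Y = 3/(s^2 + 9) + (-s - 7).
Divide through and combine into a single rational function.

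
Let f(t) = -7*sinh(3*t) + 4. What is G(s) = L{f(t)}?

G(s) = -21/(s^2 - 9) + 4/s

Apply the Laplace transform termwise.
(-7)·[L{sinh(3t)} = 3/(s^2 - 9)]; L{4} = 4/s.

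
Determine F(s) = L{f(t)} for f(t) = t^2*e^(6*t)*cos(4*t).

F(s) = 2*(s - 6)*(s^2 - 12*s - 12)/(s^2 - 12*s + 52)^3

L{cos(4t)} = s/(s^2 + 16).
Multiplying by e^(6t) shifts s → s - 6, so L{e^(6*t)*cos(4*t)} = (s - 6)/((s - 6)^2 + 16).
Then apply L{t^2·g(t)} = (-1)^2 d^2/ds^2[G(s)] with G(s) = (s - 6)/((s - 6)^2 + 16):
differentiating 2 times and applying the sign gives 2*(s - 6)*(s^2 - 12*s - 12)/(s^2 - 12*s + 52)^3.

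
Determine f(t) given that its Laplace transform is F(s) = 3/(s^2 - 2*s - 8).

Rewrite the denominator: s^2 - 2*s - 8 = (s - 1)^2 - 9.
The form in (s - 1) signals a first-shifting-theorem factor e^(t).
Since L{sinh(3t)} = 3/(s^2 - 9), the inverse is exp(t)*sinh(3*t).

f(t) = exp(t)*sinh(3*t)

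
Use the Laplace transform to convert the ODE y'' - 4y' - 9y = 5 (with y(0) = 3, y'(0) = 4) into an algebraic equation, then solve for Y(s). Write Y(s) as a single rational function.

Y(s) = (3*s^2 - 8*s + 5)/(s^3 - 4*s^2 - 9*s)

Transform both sides with L{·}.
Using L{y''} = s^2 Y - s·y(0) - y'(0) and L{y'} = sY - y(0), with y(0) = 3, y'(0) = 4, the left side becomes (s^2 - 4*s - 9)Y - (3*s - 8).
The right side is L{5} = 5/s.
So (s^2 - 4*s - 9)Y = 5/s + (3*s - 8).
Solve for Y(s) and write it as one ratio of polynomials.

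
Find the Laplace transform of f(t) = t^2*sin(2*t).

4*(3*s^2 - 4)/(s^2 + 4)^3

L{sin(2t)} = 2/(s^2 + 4).
Then apply L{t^2·g(t)} = (-1)^2 d^2/ds^2[G(s)] with G(s) = 2/(s^2 + 4):
differentiating 2 times and applying the sign gives 4*(3*s^2 - 4)/(s^2 + 4)^3.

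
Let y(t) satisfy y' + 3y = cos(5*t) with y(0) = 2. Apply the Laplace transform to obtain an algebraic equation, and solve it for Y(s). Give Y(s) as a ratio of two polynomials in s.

Take the Laplace transform of both sides.
With L{y'} = sY - y(0) = sY - 2: the LHS transforms to (s + 3)Y - (2).
The right side is L{cos(5*t)} = s/(s^2 + 25).
So (s + 3)Y = s/(s^2 + 25) + (2).
Solve for Y(s) and write it as one ratio of polynomials.

Y(s) = (2*s^2 + s + 50)/(s^3 + 3*s^2 + 25*s + 75)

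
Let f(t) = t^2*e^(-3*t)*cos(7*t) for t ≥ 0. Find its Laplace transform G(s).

G(s) = 2*(s + 3)*(s^2 + 6*s - 138)/(s^2 + 6*s + 58)^3

L{cos(7t)} = s/(s^2 + 49).
Multiplying by e^(-3t) shifts s → s + 3, so L{e^(-3*t)*cos(7*t)} = (s + 3)/((s + 3)^2 + 49).
Then apply L{t^2·g(t)} = (-1)^2 d^2/ds^2[H(s)] with H(s) = (s + 3)/((s + 3)^2 + 49):
differentiating 2 times and applying the sign gives 2*(s + 3)*(s^2 + 6*s - 138)/(s^2 + 6*s + 58)^3.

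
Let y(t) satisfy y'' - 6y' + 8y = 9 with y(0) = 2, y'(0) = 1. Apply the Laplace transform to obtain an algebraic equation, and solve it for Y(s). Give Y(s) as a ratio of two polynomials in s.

Y(s) = (2*s^2 - 11*s + 9)/(s^3 - 6*s^2 + 8*s)

Take the Laplace transform of both sides.
With L{y''} = s^2 Y - s·y(0) - y'(0) and L{y'} = sY - y(0), with y(0) = 2, y'(0) = 1: the LHS transforms to (s^2 - 6*s + 8)Y - (2*s - 11).
The right side is L{9} = 9/s.
So (s^2 - 6*s + 8)Y = 9/s + (2*s - 11).
Isolate Y and clear denominators.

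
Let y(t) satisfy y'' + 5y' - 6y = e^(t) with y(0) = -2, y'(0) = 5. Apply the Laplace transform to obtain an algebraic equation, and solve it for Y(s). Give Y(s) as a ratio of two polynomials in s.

Apply the Laplace transform to the equation.
The derivative rules (L{y''} = s^2 Y - s·y(0) - y'(0) and L{y'} = sY - y(0), with y(0) = -2, y'(0) = 5) turn the left side into (s^2 + 5*s - 6)Y - (-2*s - 5).
The right side is L{e^(t)} = 1/(s - 1).
So (s^2 + 5*s - 6)Y = 1/(s - 1) + (-2*s - 5).
Isolate Y and clear denominators.

Y(s) = (-2*s^2 - 3*s + 6)/(s^3 + 4*s^2 - 11*s + 6)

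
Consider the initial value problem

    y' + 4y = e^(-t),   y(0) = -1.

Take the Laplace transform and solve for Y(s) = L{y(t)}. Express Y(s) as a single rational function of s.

Y(s) = -s/(s^2 + 5*s + 4)

Apply the Laplace transform to the equation.
The derivative rules (L{y'} = sY - y(0) = sY - (-1)) turn the left side into (s + 4)Y - (-1).
The right side is L{e^(-t)} = 1/(s + 1).
So (s + 4)Y = 1/(s + 1) + (-1).
Solve for Y(s) and write it as one ratio of polynomials.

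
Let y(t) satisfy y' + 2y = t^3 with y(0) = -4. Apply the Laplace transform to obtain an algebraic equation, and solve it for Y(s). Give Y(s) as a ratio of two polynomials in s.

Laplace-transform each side.
Using L{y'} = sY - y(0) = sY - (-4), the left side becomes (s + 2)Y - (-4).
The right side is L{t^3} = 6/s^4.
So (s + 2)Y = 6/s^4 + (-4).
Isolate Y and clear denominators.

Y(s) = (-4*s^4 + 6)/(s^5 + 2*s^4)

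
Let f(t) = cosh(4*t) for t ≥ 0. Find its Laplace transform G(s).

L{cosh(4t)} = s/(s^2 - 16).

G(s) = s/(s^2 - 16)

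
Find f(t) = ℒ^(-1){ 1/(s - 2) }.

Since L{e^(2t)} = 1/(s - 2), the inverse is exp(2*t).

f(t) = exp(2*t)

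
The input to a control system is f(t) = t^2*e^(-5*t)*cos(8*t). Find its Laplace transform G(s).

G(s) = 2*(s + 5)*(s^2 + 10*s - 167)/(s^2 + 10*s + 89)^3

L{cos(8t)} = s/(s^2 + 64).
Multiplying by e^(-5t) shifts s → s + 5, so L{e^(-5*t)*cos(8*t)} = (s + 5)/((s + 5)^2 + 64).
Then apply L{t^2·g(t)} = (-1)^2 d^2/ds^2[H(s)] with H(s) = (s + 5)/((s + 5)^2 + 64):
differentiating 2 times and applying the sign gives 2*(s + 5)*(s^2 + 10*s - 167)/(s^2 + 10*s + 89)^3.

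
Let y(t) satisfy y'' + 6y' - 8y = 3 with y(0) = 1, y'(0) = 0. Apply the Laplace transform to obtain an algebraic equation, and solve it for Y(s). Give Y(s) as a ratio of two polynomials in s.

Y(s) = (s^2 + 6*s + 3)/(s^3 + 6*s^2 - 8*s)

Laplace-transform each side.
Using L{y''} = s^2 Y - s·y(0) - y'(0) and L{y'} = sY - y(0), with y(0) = 1, y'(0) = 0, the left side becomes (s^2 + 6*s - 8)Y - (s + 6).
The right side is L{3} = 3/s.
So (s^2 + 6*s - 8)Y = 3/s + (s + 6).
Solve for Y(s) and write it as one ratio of polynomials.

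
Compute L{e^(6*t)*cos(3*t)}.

L{cos(3t)} = s/(s^2 + 9).
By the first shifting theorem, multiplying by e^(6t) replaces s with s - 6.

(s - 6)/((s - 6)^2 + 9)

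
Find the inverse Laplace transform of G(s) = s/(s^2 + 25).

cos(5*t)

Since L{cos(5t)} = s/(s^2 + 25), the inverse is cos(5*t).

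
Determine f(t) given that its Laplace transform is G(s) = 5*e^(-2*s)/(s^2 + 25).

f(t) = Heaviside(t - 2)*(sin(5*t - 10))

The factor e^(-2s) signals a time shift by c = 2 (second shifting theorem).
L{sin(5t)} = 5/(s^2 + 25), so L^-1{5/(s^2 + 25)} = sin(5*t).
Hence the inverse is u(t - 2) times that function evaluated at t - 2.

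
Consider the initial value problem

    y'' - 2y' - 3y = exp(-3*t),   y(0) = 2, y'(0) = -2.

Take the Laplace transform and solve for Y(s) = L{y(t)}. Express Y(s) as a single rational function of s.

Y(s) = (2*s^2 - 17)/(s^3 + s^2 - 9*s - 9)

Apply the Laplace transform to the equation.
Using L{y''} = s^2 Y - s·y(0) - y'(0) and L{y'} = sY - y(0), with y(0) = 2, y'(0) = -2, the left side becomes (s^2 - 2*s - 3)Y - (2*s - 6).
The right side is L{exp(-3*t)} = 1/(s + 3).
So (s^2 - 2*s - 3)Y = 1/(s + 3) + (2*s - 6).
Isolate Y and clear denominators.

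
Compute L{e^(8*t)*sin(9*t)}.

L{sin(9t)} = 9/(s^2 + 81).
By the first shifting theorem, multiplying by e^(8t) replaces s with s - 8.

9/((s - 8)^2 + 81)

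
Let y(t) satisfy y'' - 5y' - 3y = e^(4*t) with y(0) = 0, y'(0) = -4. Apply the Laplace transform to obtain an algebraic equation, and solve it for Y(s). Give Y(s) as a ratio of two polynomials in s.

Y(s) = (-4*s + 17)/(s^3 - 9*s^2 + 17*s + 12)

Apply the Laplace transform to the equation.
The derivative rules (L{y''} = s^2 Y - s·y(0) - y'(0) and L{y'} = sY - y(0), with y(0) = 0, y'(0) = -4) turn the left side into (s^2 - 5*s - 3)Y - (-4).
The right side is L{e^(4*t)} = 1/(s - 4).
So (s^2 - 5*s - 3)Y = 1/(s - 4) + (-4).
Divide through and combine into a single rational function.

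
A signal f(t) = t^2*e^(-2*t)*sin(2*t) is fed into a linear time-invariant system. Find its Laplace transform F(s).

L{sin(2t)} = 2/(s^2 + 4).
Multiplying by e^(-2t) shifts s → s + 2, so L{e^(-2*t)*sin(2*t)} = 2/((s + 2)^2 + 4).
Then apply L{t^2·g(t)} = (-1)^2 d^2/ds^2[G(s)] with G(s) = 2/((s + 2)^2 + 4):
differentiating 2 times and applying the sign gives 4*(3*s^2 + 12*s + 8)/(s^2 + 4*s + 8)^3.

F(s) = 4*(3*s^2 + 12*s + 8)/(s^2 + 4*s + 8)^3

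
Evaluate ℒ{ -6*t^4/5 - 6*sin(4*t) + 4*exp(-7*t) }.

The transform is linear, so treat each term independently.
(-6)·[L{sin(4t)} = 4/(s^2 + 16)]; (-6/5)·[L{t^4} = 4!/s^5 = 24/s^5]; (4)·[L{e^(-7t)} = 1/(s + 7)].

-24/(s^2 + 16) + 4/(s + 7) - 144/(5*s^5)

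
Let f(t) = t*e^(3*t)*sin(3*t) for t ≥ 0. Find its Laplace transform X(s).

X(s) = 6*(s - 3)/(s^2 - 6*s + 18)^2

L{sin(3t)} = 3/(s^2 + 9).
Multiplying by e^(3t) shifts s → s - 3, so L{e^(3*t)*sin(3*t)} = 3/((s - 3)^2 + 9).
Then apply L{t·g(t)} = -d/ds[G(s)] with G(s) = 3/((s - 3)^2 + 9):
differentiating 1 time and applying the sign gives 6*(s - 3)/(s^2 - 6*s + 18)^2.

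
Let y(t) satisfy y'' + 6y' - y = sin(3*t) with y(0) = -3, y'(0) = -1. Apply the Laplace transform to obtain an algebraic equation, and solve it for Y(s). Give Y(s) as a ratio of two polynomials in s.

Laplace-transform each side.
Using L{y''} = s^2 Y - s·y(0) - y'(0) and L{y'} = sY - y(0), with y(0) = -3, y'(0) = -1, the left side becomes (s^2 + 6*s - 1)Y - (-3*s - 19).
The right side is L{sin(3*t)} = 3/(s^2 + 9).
So (s^2 + 6*s - 1)Y = 3/(s^2 + 9) + (-3*s - 19).
Solve for Y(s) and write it as one ratio of polynomials.

Y(s) = (-3*s^3 - 19*s^2 - 27*s - 168)/(s^4 + 6*s^3 + 8*s^2 + 54*s - 9)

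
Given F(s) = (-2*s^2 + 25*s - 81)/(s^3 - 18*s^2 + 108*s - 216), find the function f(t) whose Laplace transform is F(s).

f(t) = -3*t^2*exp(6*t)/2 + t*exp(6*t) - 2*exp(6*t)

Factor the denominator: s^3 - 18*s^2 + 108*s - 216 = (s - 6)^3.
Partial fraction decomposition gives [-2/(s - 6)] + [(s - 6)^(-2)] + [-3/(s - 6)^3].
Invert each term: -2/(s - 6) ↔ -2e^(6t); 1/(s - 6)^2 ↔ t·e^(6t); -3/(s - 6)^3 ↔ (-3/2)t^2·e^(6t).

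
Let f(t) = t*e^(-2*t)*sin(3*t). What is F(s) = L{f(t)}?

L{sin(3t)} = 3/(s^2 + 9).
Multiplying by e^(-2t) shifts s → s + 2, so L{e^(-2*t)*sin(3*t)} = 3/((s + 2)^2 + 9).
Then apply L{t·g(t)} = -d/ds[G(s)] with G(s) = 3/((s + 2)^2 + 9):
differentiating 1 time and applying the sign gives 6*(s + 2)/(s^2 + 4*s + 13)^2.

F(s) = 6*(s + 2)/(s^2 + 4*s + 13)^2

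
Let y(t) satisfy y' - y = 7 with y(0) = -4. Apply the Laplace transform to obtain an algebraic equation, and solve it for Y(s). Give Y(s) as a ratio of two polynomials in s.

Laplace-transform each side.
With L{y'} = sY - y(0) = sY - (-4): the LHS transforms to (s - 1)Y - (-4).
The right side is L{7} = 7/s.
So (s - 1)Y = 7/s + (-4).
Divide through and combine into a single rational function.

Y(s) = (-4*s + 7)/(s^2 - s)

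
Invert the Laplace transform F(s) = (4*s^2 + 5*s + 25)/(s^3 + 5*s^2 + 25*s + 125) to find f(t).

f(t) = -sin(5*t) + 2*cos(5*t) + 2*exp(-5*t)

Factor the denominator: s^3 + 5*s^2 + 25*s + 125 = (s + 5)*(s^2 + 25).
Partial fraction decomposition gives [2/(s + 5)] + [2*s/(s^2 + 25)] + [-5/(s^2 + 25)].
Invert each term: 2/(s + 5) ↔ 2e^(-5t); 2·s/(s^2 + 25) ↔ 2cos(5t); -1·5/(s^2 + 25) ↔ -sin(5t).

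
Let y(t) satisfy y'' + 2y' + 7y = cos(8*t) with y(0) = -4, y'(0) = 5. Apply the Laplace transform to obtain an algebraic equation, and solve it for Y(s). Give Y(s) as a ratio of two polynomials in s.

Y(s) = (-4*s^3 - 3*s^2 - 255*s - 192)/(s^4 + 2*s^3 + 71*s^2 + 128*s + 448)

Take the Laplace transform of both sides.
Using L{y''} = s^2 Y - s·y(0) - y'(0) and L{y'} = sY - y(0), with y(0) = -4, y'(0) = 5, the left side becomes (s^2 + 2*s + 7)Y - (-4*s - 3).
The right side is L{cos(8*t)} = s/(s^2 + 64).
So (s^2 + 2*s + 7)Y = s/(s^2 + 64) + (-4*s - 3).
Solve for Y(s) and write it as one ratio of polynomials.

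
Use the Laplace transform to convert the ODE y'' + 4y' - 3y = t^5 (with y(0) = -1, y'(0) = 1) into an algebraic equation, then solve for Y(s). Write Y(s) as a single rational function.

Y(s) = (-s^7 - 3*s^6 + 120)/(s^8 + 4*s^7 - 3*s^6)

Apply the Laplace transform to the equation.
The derivative rules (L{y''} = s^2 Y - s·y(0) - y'(0) and L{y'} = sY - y(0), with y(0) = -1, y'(0) = 1) turn the left side into (s^2 + 4*s - 3)Y - (-s - 3).
The right side is L{t^5} = 120/s^6.
So (s^2 + 4*s - 3)Y = 120/s^6 + (-s - 3).
Solve for Y(s) and write it as one ratio of polynomials.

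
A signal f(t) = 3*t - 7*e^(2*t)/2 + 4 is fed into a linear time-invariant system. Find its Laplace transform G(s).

G(s) = -7/(2*(s - 2)) + 4/s + 3/s^2

Apply the Laplace transform termwise.
(3)·[L{t} = 1!/s^2 = 1/s^2]; (-7/2)·[L{e^(2t)} = 1/(s - 2)]; L{4} = 4/s.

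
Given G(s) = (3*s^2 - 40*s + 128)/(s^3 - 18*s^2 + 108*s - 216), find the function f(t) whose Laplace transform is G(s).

f(t) = -2*t^2*exp(6*t) - 4*t*exp(6*t) + 3*exp(6*t)

Factor the denominator: s^3 - 18*s^2 + 108*s - 216 = (s - 6)^3.
Partial fraction decomposition gives [3/(s - 6)] + [-4/(s - 6)^2] + [-4/(s - 6)^3].
Invert each term: 3/(s - 6) ↔ 3e^(6t); -4/(s - 6)^2 ↔ -4t·e^(6t); -4/(s - 6)^3 ↔ (-2)t^2·e^(6t).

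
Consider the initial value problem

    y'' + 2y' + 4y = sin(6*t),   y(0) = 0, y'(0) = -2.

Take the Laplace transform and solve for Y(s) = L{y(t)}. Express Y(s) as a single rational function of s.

Laplace-transform each side.
Using L{y''} = s^2 Y - s·y(0) - y'(0) and L{y'} = sY - y(0), with y(0) = 0, y'(0) = -2, the left side becomes (s^2 + 2*s + 4)Y - (-2).
The right side is L{sin(6*t)} = 6/(s^2 + 36).
So (s^2 + 2*s + 4)Y = 6/(s^2 + 36) + (-2).
Solve for Y(s) and write it as one ratio of polynomials.

Y(s) = (-2*s^2 - 66)/(s^4 + 2*s^3 + 40*s^2 + 72*s + 144)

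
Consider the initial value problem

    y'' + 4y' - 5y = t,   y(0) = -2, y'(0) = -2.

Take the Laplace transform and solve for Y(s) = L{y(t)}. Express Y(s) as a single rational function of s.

Transform both sides with L{·}.
With L{y''} = s^2 Y - s·y(0) - y'(0) and L{y'} = sY - y(0), with y(0) = -2, y'(0) = -2: the LHS transforms to (s^2 + 4*s - 5)Y - (-2*s - 10).
The right side is L{t} = s^(-2).
So (s^2 + 4*s - 5)Y = s^(-2) + (-2*s - 10).
Divide through and combine into a single rational function.

Y(s) = (-2*s^3 - 10*s^2 + 1)/(s^4 + 4*s^3 - 5*s^2)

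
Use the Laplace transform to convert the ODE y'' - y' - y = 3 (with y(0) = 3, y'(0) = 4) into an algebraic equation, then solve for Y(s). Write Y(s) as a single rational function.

Transform both sides with L{·}.
With L{y''} = s^2 Y - s·y(0) - y'(0) and L{y'} = sY - y(0), with y(0) = 3, y'(0) = 4: the LHS transforms to (s^2 - s - 1)Y - (3*s + 1).
The right side is L{3} = 3/s.
So (s^2 - s - 1)Y = 3/s + (3*s + 1).
Solve for Y(s) and write it as one ratio of polynomials.

Y(s) = (3*s^2 + s + 3)/(s^3 - s^2 - s)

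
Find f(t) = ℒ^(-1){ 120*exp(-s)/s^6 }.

The factor e^(-s) signals a time shift by c = 1 (second shifting theorem).
L{t^5} = 5!/s^6 = 120/s^6, so L^-1{120/s^6} = t^5.
Hence the inverse is u(t - 1) times that function evaluated at t - 1.

f(t) = Heaviside(t - 1)*((t - 1)^5)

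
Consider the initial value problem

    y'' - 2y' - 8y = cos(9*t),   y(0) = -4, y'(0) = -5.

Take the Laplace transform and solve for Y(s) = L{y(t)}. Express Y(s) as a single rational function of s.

Take the Laplace transform of both sides.
Using L{y''} = s^2 Y - s·y(0) - y'(0) and L{y'} = sY - y(0), with y(0) = -4, y'(0) = -5, the left side becomes (s^2 - 2*s - 8)Y - (-4*s + 3).
The right side is L{cos(9*t)} = s/(s^2 + 81).
So (s^2 - 2*s - 8)Y = s/(s^2 + 81) + (-4*s + 3).
Solve for Y(s) and write it as one ratio of polynomials.

Y(s) = (-4*s^3 + 3*s^2 - 323*s + 243)/(s^4 - 2*s^3 + 73*s^2 - 162*s - 648)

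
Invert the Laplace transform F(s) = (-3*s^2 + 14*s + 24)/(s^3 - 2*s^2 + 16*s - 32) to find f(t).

Factor the denominator: s^3 - 2*s^2 + 16*s - 32 = (s - 2)*(s^2 + 16).
Partial fraction decomposition gives [2/(s - 2)] + [-5*s/(s^2 + 16)] + [4/(s^2 + 16)].
Invert each term: 2/(s - 2) ↔ 2e^(2t); -5·s/(s^2 + 16) ↔ -5cos(4t); 1·4/(s^2 + 16) ↔ sin(4t).

f(t) = 2*exp(2*t) + sin(4*t) - 5*cos(4*t)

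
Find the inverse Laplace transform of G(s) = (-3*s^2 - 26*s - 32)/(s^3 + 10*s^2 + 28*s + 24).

2*t*exp(-2*t) - 4*exp(-2*t) + exp(-6*t)

Factor the denominator: s^3 + 10*s^2 + 28*s + 24 = (s + 2)^2*(s + 6).
Partial fraction decomposition gives [-4/(s + 2)] + [2/(s + 2)^2] + [1/(s + 6)].
Invert each term: -4/(s + 2) ↔ -4e^(-2t); 2/(s + 2)^2 ↔ 2t·e^(-2t); 1/(s + 6) ↔ e^(-6t).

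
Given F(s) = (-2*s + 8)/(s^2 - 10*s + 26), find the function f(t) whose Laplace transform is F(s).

f(t) = -2*exp(5*t)*sin(t) - 2*exp(5*t)*cos(t)

Complete the square in the denominator: s^2 - 10*s + 26 = (s - 5)^2 + 1^2.
Split the numerator to match: -2*s + 8 = -2·(s - 5) - 2·1.
Invert each term: -2·(s - 5)/((s - 5)^2 + 1) ↔ -2e^(5t)cos(t); -2·1/((s - 5)^2 + 1) ↔ -2e^(5t)sin(t).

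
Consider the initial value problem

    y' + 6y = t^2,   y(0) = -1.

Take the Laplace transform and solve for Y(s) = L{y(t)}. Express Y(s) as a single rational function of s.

Apply the Laplace transform to the equation.
With L{y'} = sY - y(0) = sY - (-1): the LHS transforms to (s + 6)Y - (-1).
The right side is L{t^2} = 2/s^3.
So (s + 6)Y = 2/s^3 + (-1).
Divide through and combine into a single rational function.

Y(s) = (-s^3 + 2)/(s^4 + 6*s^3)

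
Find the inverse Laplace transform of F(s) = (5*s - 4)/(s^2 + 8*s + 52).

Complete the square in the denominator: s^2 + 8*s + 52 = (s + 4)^2 + 6^2.
Split the numerator to match: 5*s - 4 = 5·(s + 4) - 4·6.
Invert each term: 5·(s + 4)/((s + 4)^2 + 36) ↔ 5e^(-4t)cos(6t); -4·6/((s + 4)^2 + 36) ↔ -4e^(-4t)sin(6t).

-4*exp(-4*t)*sin(6*t) + 5*exp(-4*t)*cos(6*t)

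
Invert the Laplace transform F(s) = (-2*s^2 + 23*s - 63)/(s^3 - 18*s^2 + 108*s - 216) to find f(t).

Factor the denominator: s^3 - 18*s^2 + 108*s - 216 = (s - 6)^3.
Partial fraction decomposition gives [-2/(s - 6)] + [-1/(s - 6)^2] + [3/(s - 6)^3].
Invert each term: -2/(s - 6) ↔ -2e^(6t); -1/(s - 6)^2 ↔ -t·e^(6t); 3/(s - 6)^3 ↔ (3/2)t^2·e^(6t).

f(t) = 3*t^2*exp(6*t)/2 - t*exp(6*t) - 2*exp(6*t)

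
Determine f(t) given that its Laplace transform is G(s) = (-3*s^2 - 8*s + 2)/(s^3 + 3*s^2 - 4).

Factor the denominator: s^3 + 3*s^2 - 4 = (s - 1)*(s + 2)^2.
Partial fraction decomposition gives [-2/(s + 2)] + [-2/(s + 2)^2] + [-1/(s - 1)].
Invert each term: -2/(s + 2) ↔ -2e^(-2t); -2/(s + 2)^2 ↔ -2t·e^(-2t); -1/(s - 1) ↔ -e^(t).

f(t) = -2*t*exp(-2*t) - exp(t) - 2*exp(-2*t)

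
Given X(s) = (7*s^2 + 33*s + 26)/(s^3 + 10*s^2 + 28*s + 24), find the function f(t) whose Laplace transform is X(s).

Factor the denominator: s^3 + 10*s^2 + 28*s + 24 = (s + 2)^2*(s + 6).
Partial fraction decomposition gives [2/(s + 2)] + [-3/(s + 2)^2] + [5/(s + 6)].
Invert each term: 2/(s + 2) ↔ 2e^(-2t); -3/(s + 2)^2 ↔ -3t·e^(-2t); 5/(s + 6) ↔ 5e^(-6t).

f(t) = -3*t*exp(-2*t) + 2*exp(-2*t) + 5*exp(-6*t)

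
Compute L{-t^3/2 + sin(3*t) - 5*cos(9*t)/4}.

-5*s/(4*(s^2 + 81)) + 3/(s^2 + 9) - 3/s^4

By linearity of the Laplace transform, transform each term separately.
(-5/4)·[L{cos(9t)} = s/(s^2 + 81)]; (-1/2)·[L{t^3} = 3!/s^4 = 6/s^4]; L{sin(3t)} = 3/(s^2 + 9).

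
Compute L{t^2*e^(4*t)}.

L{e^(4t)} = 1/(s - 4).
Then apply L{t^2·g(t)} = (-1)^2 d^2/ds^2[G(s)] with G(s) = 1/(s - 4):
differentiating 2 times and applying the sign gives 2/(s - 4)^3.

2/(s - 4)^3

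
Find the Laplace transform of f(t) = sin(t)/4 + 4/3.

By linearity of the Laplace transform, transform each term separately.
(1/4)·[L{sin(t)} = 1/(s^2 + 1)]; L{4/3} = (4/3)/s.

1/(4*(s^2 + 1)) + 4/(3*s)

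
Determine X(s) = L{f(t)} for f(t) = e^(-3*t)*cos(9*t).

X(s) = (s + 3)/((s + 3)^2 + 81)

L{cos(9t)} = s/(s^2 + 81).
By the first shifting theorem, multiplying by e^(-3t) replaces s with s + 3.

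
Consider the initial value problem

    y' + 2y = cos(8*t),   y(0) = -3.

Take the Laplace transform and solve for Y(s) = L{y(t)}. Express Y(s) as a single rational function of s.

Take the Laplace transform of both sides.
Using L{y'} = sY - y(0) = sY - (-3), the left side becomes (s + 2)Y - (-3).
The right side is L{cos(8*t)} = s/(s^2 + 64).
So (s + 2)Y = s/(s^2 + 64) + (-3).
Solve for Y(s) and write it as one ratio of polynomials.

Y(s) = (-3*s^2 + s - 192)/(s^3 + 2*s^2 + 64*s + 128)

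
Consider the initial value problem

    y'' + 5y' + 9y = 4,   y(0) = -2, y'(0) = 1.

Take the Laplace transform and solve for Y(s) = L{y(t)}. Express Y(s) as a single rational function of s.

Transform both sides with L{·}.
With L{y''} = s^2 Y - s·y(0) - y'(0) and L{y'} = sY - y(0), with y(0) = -2, y'(0) = 1: the LHS transforms to (s^2 + 5*s + 9)Y - (-2*s - 9).
The right side is L{4} = 4/s.
So (s^2 + 5*s + 9)Y = 4/s + (-2*s - 9).
Divide through and combine into a single rational function.

Y(s) = (-2*s^2 - 9*s + 4)/(s^3 + 5*s^2 + 9*s)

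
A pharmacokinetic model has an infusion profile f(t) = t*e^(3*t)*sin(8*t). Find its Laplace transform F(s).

F(s) = 16*(s - 3)/(s^2 - 6*s + 73)^2

L{sin(8t)} = 8/(s^2 + 64).
Multiplying by e^(3t) shifts s → s - 3, so L{e^(3*t)*sin(8*t)} = 8/((s - 3)^2 + 64).
Then apply L{t·g(t)} = -d/ds[G(s)] with G(s) = 8/((s - 3)^2 + 64):
differentiating 1 time and applying the sign gives 16*(s - 3)/(s^2 - 6*s + 73)^2.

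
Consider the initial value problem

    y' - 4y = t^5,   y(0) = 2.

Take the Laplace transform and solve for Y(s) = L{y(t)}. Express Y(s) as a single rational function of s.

Laplace-transform each side.
Using L{y'} = sY - y(0) = sY - 2, the left side becomes (s - 4)Y - (2).
The right side is L{t^5} = 120/s^6.
So (s - 4)Y = 120/s^6 + (2).
Solve for Y(s) and write it as one ratio of polynomials.

Y(s) = (2*s^6 + 120)/(s^7 - 4*s^6)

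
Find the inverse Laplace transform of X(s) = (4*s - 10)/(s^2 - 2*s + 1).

Factor the denominator: s^2 - 2*s + 1 = (s - 1)^2.
Partial fraction decomposition gives [4/(s - 1)] + [-6/(s - 1)^2].
Invert each term: 4/(s - 1) ↔ 4e^(t); -6/(s - 1)^2 ↔ -6t·e^(t).

-6*t*exp(t) + 4*exp(t)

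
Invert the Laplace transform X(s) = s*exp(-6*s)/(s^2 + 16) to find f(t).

f(t) = Heaviside(t - 6)*(cos(4*t - 24))

The factor e^(-6s) signals a time shift by c = 6 (second shifting theorem).
L{cos(4t)} = s/(s^2 + 16), so L^-1{s/(s^2 + 16)} = cos(4*t).
Hence the inverse is u(t - 6) times that function evaluated at t - 6.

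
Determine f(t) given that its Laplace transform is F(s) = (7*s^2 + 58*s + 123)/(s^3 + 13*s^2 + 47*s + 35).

f(t) = 3*exp(-t) - exp(-5*t) + 5*exp(-7*t)

Factor the denominator: s^3 + 13*s^2 + 47*s + 35 = (s + 1)*(s + 5)*(s + 7).
Partial fraction decomposition gives [-1/(s + 5)] + [3/(s + 1)] + [5/(s + 7)].
Invert each term: -1/(s + 5) ↔ -e^(-5t); 3/(s + 1) ↔ 3e^(-t); 5/(s + 7) ↔ 5e^(-7t).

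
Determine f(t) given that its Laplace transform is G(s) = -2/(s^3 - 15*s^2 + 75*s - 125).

f(t) = -t^2*exp(5*t)

Rewrite the denominator: s^3 - 15*s^2 + 75*s - 125 = (s - 5)^3.
The form in (s - 5) signals a first-shifting-theorem factor e^(5t).
Since L{t^2} = 2!/s^3 = 2/s^3, the inverse is t^2*e^(5*t), scaled by -1.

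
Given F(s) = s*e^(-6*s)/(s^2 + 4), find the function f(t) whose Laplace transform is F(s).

The factor e^(-6s) signals a time shift by c = 6 (second shifting theorem).
L{cos(2t)} = s/(s^2 + 4), so L^-1{s/(s^2 + 4)} = cos(2*t).
Hence the inverse is u(t - 6) times that function evaluated at t - 6.

f(t) = Heaviside(t - 6)*(cos(2*t - 12))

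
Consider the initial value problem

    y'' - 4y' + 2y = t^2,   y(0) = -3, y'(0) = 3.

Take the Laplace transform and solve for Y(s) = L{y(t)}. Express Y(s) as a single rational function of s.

Y(s) = (-3*s^4 + 15*s^3 + 2)/(s^5 - 4*s^4 + 2*s^3)

Take the Laplace transform of both sides.
Using L{y''} = s^2 Y - s·y(0) - y'(0) and L{y'} = sY - y(0), with y(0) = -3, y'(0) = 3, the left side becomes (s^2 - 4*s + 2)Y - (-3*s + 15).
The right side is L{t^2} = 2/s^3.
So (s^2 - 4*s + 2)Y = 2/s^3 + (-3*s + 15).
Divide through and combine into a single rational function.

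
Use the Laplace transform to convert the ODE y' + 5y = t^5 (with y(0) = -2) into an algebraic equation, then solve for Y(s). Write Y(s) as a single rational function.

Y(s) = (-2*s^6 + 120)/(s^7 + 5*s^6)

Apply the Laplace transform to the equation.
The derivative rules (L{y'} = sY - y(0) = sY - (-2)) turn the left side into (s + 5)Y - (-2).
The right side is L{t^5} = 120/s^6.
So (s + 5)Y = 120/s^6 + (-2).
Divide through and combine into a single rational function.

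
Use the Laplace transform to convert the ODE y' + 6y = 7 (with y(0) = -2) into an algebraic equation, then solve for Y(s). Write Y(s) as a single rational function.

Apply the Laplace transform to the equation.
The derivative rules (L{y'} = sY - y(0) = sY - (-2)) turn the left side into (s + 6)Y - (-2).
The right side is L{7} = 7/s.
So (s + 6)Y = 7/s + (-2).
Isolate Y and clear denominators.

Y(s) = (-2*s + 7)/(s^2 + 6*s)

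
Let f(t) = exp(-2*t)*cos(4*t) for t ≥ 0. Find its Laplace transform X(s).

X(s) = (s + 2)/((s + 2)^2 + 16)

L{cos(4t)} = s/(s^2 + 16).
By the first shifting theorem, multiplying by e^(-2t) replaces s with s + 2.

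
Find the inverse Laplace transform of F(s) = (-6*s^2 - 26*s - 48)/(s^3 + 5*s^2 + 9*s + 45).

Factor the denominator: s^3 + 5*s^2 + 9*s + 45 = (s + 5)*(s^2 + 9).
Partial fraction decomposition gives [-2/(s + 5)] + [-4*s/(s^2 + 9)] + [-6/(s^2 + 9)].
Invert each term: -2/(s + 5) ↔ -2e^(-5t); -4·s/(s^2 + 9) ↔ -4cos(3t); -2·3/(s^2 + 9) ↔ -2sin(3t).

-2*sin(3*t) - 4*cos(3*t) - 2*exp(-5*t)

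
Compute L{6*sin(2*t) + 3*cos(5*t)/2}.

3*s/(2*(s^2 + 25)) + 12/(s^2 + 4)

The transform is linear, so treat each term independently.
(6)·[L{sin(2t)} = 2/(s^2 + 4)]; (3/2)·[L{cos(5t)} = s/(s^2 + 25)].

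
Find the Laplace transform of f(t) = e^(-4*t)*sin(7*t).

L{sin(7t)} = 7/(s^2 + 49).
By the first shifting theorem, multiplying by e^(-4t) replaces s with s + 4.

7/((s + 4)^2 + 49)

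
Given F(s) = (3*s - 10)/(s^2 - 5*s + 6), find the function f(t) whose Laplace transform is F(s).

f(t) = -exp(3*t) + 4*exp(2*t)

Factor the denominator: s^2 - 5*s + 6 = (s - 3)*(s - 2).
Partial fraction decomposition gives [-1/(s - 3)] + [4/(s - 2)].
Invert each term: -1/(s - 3) ↔ -e^(3t); 4/(s - 2) ↔ 4e^(2t).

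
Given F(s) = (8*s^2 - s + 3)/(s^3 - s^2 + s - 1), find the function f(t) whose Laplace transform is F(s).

Factor the denominator: s^3 - s^2 + s - 1 = (s - 1)*(s^2 + 1).
Partial fraction decomposition gives [5/(s - 1)] + [3*s/(s^2 + 1)] + [2/(s^2 + 1)].
Invert each term: 5/(s - 1) ↔ 5e^(t); 3·s/(s^2 + 1) ↔ 3cos(t); 2·1/(s^2 + 1) ↔ 2sin(t).

f(t) = 5*exp(t) + 2*sin(t) + 3*cos(t)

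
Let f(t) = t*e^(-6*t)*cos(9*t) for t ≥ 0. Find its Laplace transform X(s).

X(s) = (s - 3)*(s + 15)/(s^2 + 12*s + 117)^2

L{cos(9t)} = s/(s^2 + 81).
Multiplying by e^(-6t) shifts s → s + 6, so L{e^(-6*t)*cos(9*t)} = (s + 6)/((s + 6)^2 + 81).
Then apply L{t·g(t)} = -d/ds[G(s)] with G(s) = (s + 6)/((s + 6)^2 + 81):
differentiating 1 time and applying the sign gives (s - 3)*(s + 15)/(s^2 + 12*s + 117)^2.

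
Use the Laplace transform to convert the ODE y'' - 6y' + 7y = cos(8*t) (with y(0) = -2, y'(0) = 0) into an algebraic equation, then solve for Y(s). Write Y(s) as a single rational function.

Take the Laplace transform of both sides.
Using L{y''} = s^2 Y - s·y(0) - y'(0) and L{y'} = sY - y(0), with y(0) = -2, y'(0) = 0, the left side becomes (s^2 - 6*s + 7)Y - (-2*s + 12).
The right side is L{cos(8*t)} = s/(s^2 + 64).
So (s^2 - 6*s + 7)Y = s/(s^2 + 64) + (-2*s + 12).
Divide through and combine into a single rational function.

Y(s) = (-2*s^3 + 12*s^2 - 127*s + 768)/(s^4 - 6*s^3 + 71*s^2 - 384*s + 448)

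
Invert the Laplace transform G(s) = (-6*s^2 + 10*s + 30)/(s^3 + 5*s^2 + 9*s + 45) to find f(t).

Factor the denominator: s^3 + 5*s^2 + 9*s + 45 = (s + 5)*(s^2 + 9).
Partial fraction decomposition gives [-5/(s + 5)] + [-s/(s^2 + 9)] + [15/(s^2 + 9)].
Invert each term: -5/(s + 5) ↔ -5e^(-5t); -1·s/(s^2 + 9) ↔ -cos(3t); 5·3/(s^2 + 9) ↔ 5sin(3t).

f(t) = 5*sin(3*t) - cos(3*t) - 5*exp(-5*t)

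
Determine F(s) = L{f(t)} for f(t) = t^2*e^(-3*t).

F(s) = 2/(s + 3)^3

L{e^(-3t)} = 1/(s + 3).
Then apply L{t^2·g(t)} = (-1)^2 d^2/ds^2[G(s)] with G(s) = 1/(s + 3):
differentiating 2 times and applying the sign gives 2/(s + 3)^3.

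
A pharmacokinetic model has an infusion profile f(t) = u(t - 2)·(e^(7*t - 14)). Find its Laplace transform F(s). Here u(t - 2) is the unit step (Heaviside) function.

By the second shifting theorem, L{u(t - c)·g(t - c)} = e^(-cs)·G(s) with c = 2 and G(s) = L{g(t)}.
L{e^(7t)} = 1/(s - 7).

F(s) = exp(-2*s)/(s - 7)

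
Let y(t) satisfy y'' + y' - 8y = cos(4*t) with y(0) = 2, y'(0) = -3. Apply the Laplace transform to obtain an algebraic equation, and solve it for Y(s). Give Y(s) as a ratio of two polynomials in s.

Apply the Laplace transform to the equation.
With L{y''} = s^2 Y - s·y(0) - y'(0) and L{y'} = sY - y(0), with y(0) = 2, y'(0) = -3: the LHS transforms to (s^2 + s - 8)Y - (2*s - 1).
The right side is L{cos(4*t)} = s/(s^2 + 16).
So (s^2 + s - 8)Y = s/(s^2 + 16) + (2*s - 1).
Solve for Y(s) and write it as one ratio of polynomials.

Y(s) = (2*s^3 - s^2 + 33*s - 16)/(s^4 + s^3 + 8*s^2 + 16*s - 128)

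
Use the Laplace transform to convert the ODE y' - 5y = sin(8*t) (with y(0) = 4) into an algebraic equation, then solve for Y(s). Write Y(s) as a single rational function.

Y(s) = (4*s^2 + 264)/(s^3 - 5*s^2 + 64*s - 320)

Transform both sides with L{·}.
Using L{y'} = sY - y(0) = sY - 4, the left side becomes (s - 5)Y - (4).
The right side is L{sin(8*t)} = 8/(s^2 + 64).
So (s - 5)Y = 8/(s^2 + 64) + (4).
Solve for Y(s) and write it as one ratio of polynomials.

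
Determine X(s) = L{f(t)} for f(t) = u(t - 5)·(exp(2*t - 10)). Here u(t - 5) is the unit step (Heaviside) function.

By the second shifting theorem, L{u(t - c)·g(t - c)} = e^(-cs)·G(s) with c = 5 and G(s) = L{g(t)}.
L{e^(2t)} = 1/(s - 2).

X(s) = exp(-5*s)/(s - 2)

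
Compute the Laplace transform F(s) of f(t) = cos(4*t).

F(s) = s/(s^2 + 16)

L{cos(4t)} = s/(s^2 + 16).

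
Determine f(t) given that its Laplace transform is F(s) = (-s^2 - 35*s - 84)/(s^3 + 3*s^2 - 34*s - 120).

f(t) = -3*exp(6*t) - 4*exp(-4*t) + 6*exp(-5*t)

Factor the denominator: s^3 + 3*s^2 - 34*s - 120 = (s - 6)*(s + 4)*(s + 5).
Partial fraction decomposition gives [-4/(s + 4)] + [6/(s + 5)] + [-3/(s - 6)].
Invert each term: -4/(s + 4) ↔ -4e^(-4t); 6/(s + 5) ↔ 6e^(-5t); -3/(s - 6) ↔ -3e^(6t).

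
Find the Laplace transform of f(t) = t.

s^(-2)

L{t} = 1!/s^2 = 1/s^2.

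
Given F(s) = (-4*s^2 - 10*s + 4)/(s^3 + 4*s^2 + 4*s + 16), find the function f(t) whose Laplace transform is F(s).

Factor the denominator: s^3 + 4*s^2 + 4*s + 16 = (s + 4)*(s^2 + 4).
Partial fraction decomposition gives [-1/(s + 4)] + [-3*s/(s^2 + 4)] + [2/(s^2 + 4)].
Invert each term: -1/(s + 4) ↔ -e^(-4t); -3·s/(s^2 + 4) ↔ -3cos(2t); 1·2/(s^2 + 4) ↔ sin(2t).

f(t) = sin(2*t) - 3*cos(2*t) - exp(-4*t)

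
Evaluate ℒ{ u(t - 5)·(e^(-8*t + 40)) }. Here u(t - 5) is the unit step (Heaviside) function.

By the second shifting theorem, L{u(t - c)·g(t - c)} = e^(-cs)·G(s) with c = 5 and G(s) = L{g(t)}.
L{e^(-8t)} = 1/(s + 8).

exp(-5*s)/(s + 8)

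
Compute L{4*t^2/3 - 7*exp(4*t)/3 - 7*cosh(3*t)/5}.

-7*s/(5*(s^2 - 9)) - 7/(3*(s - 4)) + 8/(3*s^3)

By linearity of the Laplace transform, transform each term separately.
(4/3)·[L{t^2} = 2!/s^3 = 2/s^3]; (-7/5)·[L{cosh(3t)} = s/(s^2 - 9)]; (-7/3)·[L{e^(4t)} = 1/(s - 4)].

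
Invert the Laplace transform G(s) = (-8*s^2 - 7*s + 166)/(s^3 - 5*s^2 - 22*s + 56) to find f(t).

Factor the denominator: s^3 - 5*s^2 - 22*s + 56 = (s - 7)*(s - 2)*(s + 4).
Partial fraction decomposition gives [1/(s + 4)] + [-5/(s - 7)] + [-4/(s - 2)].
Invert each term: 1/(s + 4) ↔ e^(-4t); -5/(s - 7) ↔ -5e^(7t); -4/(s - 2) ↔ -4e^(2t).

f(t) = -5*exp(7*t) - 4*exp(2*t) + exp(-4*t)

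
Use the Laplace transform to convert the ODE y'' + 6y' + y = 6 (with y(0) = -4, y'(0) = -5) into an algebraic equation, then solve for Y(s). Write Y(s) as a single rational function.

Take the Laplace transform of both sides.
The derivative rules (L{y''} = s^2 Y - s·y(0) - y'(0) and L{y'} = sY - y(0), with y(0) = -4, y'(0) = -5) turn the left side into (s^2 + 6*s + 1)Y - (-4*s - 29).
The right side is L{6} = 6/s.
So (s^2 + 6*s + 1)Y = 6/s + (-4*s - 29).
Isolate Y and clear denominators.

Y(s) = (-4*s^2 - 29*s + 6)/(s^3 + 6*s^2 + s)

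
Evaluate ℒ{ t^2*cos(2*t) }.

L{cos(2t)} = s/(s^2 + 4).
Then apply L{t^2·g(t)} = (-1)^2 d^2/ds^2[G(s)] with G(s) = s/(s^2 + 4):
differentiating 2 times and applying the sign gives 2*s*(s^2 - 12)/(s^2 + 4)^3.

2*s*(s^2 - 12)/(s^2 + 4)^3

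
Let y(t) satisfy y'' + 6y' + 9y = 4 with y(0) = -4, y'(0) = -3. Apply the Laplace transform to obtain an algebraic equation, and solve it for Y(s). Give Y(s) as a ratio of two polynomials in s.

Laplace-transform each side.
The derivative rules (L{y''} = s^2 Y - s·y(0) - y'(0) and L{y'} = sY - y(0), with y(0) = -4, y'(0) = -3) turn the left side into (s^2 + 6*s + 9)Y - (-4*s - 27).
The right side is L{4} = 4/s.
So (s^2 + 6*s + 9)Y = 4/s + (-4*s - 27).
Isolate Y and clear denominators.

Y(s) = (-4*s^2 - 27*s + 4)/(s^3 + 6*s^2 + 9*s)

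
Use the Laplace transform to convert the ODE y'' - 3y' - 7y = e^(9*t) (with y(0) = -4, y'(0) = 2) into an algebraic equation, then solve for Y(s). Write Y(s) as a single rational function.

Y(s) = (-4*s^2 + 50*s - 125)/(s^3 - 12*s^2 + 20*s + 63)

Laplace-transform each side.
The derivative rules (L{y''} = s^2 Y - s·y(0) - y'(0) and L{y'} = sY - y(0), with y(0) = -4, y'(0) = 2) turn the left side into (s^2 - 3*s - 7)Y - (-4*s + 14).
The right side is L{e^(9*t)} = 1/(s - 9).
So (s^2 - 3*s - 7)Y = 1/(s - 9) + (-4*s + 14).
Solve for Y(s) and write it as one ratio of polynomials.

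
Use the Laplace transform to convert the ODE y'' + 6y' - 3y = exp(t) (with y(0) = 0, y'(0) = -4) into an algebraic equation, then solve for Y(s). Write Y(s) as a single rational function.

Y(s) = (-4*s + 5)/(s^3 + 5*s^2 - 9*s + 3)

Take the Laplace transform of both sides.
Using L{y''} = s^2 Y - s·y(0) - y'(0) and L{y'} = sY - y(0), with y(0) = 0, y'(0) = -4, the left side becomes (s^2 + 6*s - 3)Y - (-4).
The right side is L{exp(t)} = 1/(s - 1).
So (s^2 + 6*s - 3)Y = 1/(s - 1) + (-4).
Divide through and combine into a single rational function.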